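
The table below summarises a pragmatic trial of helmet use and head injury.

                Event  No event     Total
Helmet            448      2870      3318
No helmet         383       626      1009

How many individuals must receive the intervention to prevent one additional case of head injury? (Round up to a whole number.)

5

Risk in treated group = 448/3318 = 0.13502; risk in control = 383/1009 = 0.37958.
Absolute risk reduction = 0.37958 − 0.13502 = 0.24456
NNT = 1 / ARR = 1 / 0.24456 = 4.089 → round up → 5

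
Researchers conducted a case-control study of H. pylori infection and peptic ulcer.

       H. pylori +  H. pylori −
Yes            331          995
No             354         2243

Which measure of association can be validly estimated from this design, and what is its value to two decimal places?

Reading the table with exposure as columns: a = 331 (H. pylori +, case), b = 354 (H. pylori +, non-case), c = 995 (H. pylori −, case), d = 2243.
This is a case-control study: participants were sampled on outcome status, so risks in the source population cannot be estimated directly — relative risk is not valid here. The odds ratio is the appropriate measure.
OR = (a·d)/(b·c) = (331 × 2243) / (354 × 995) = 742433 / 352230 = 2.10781

2.11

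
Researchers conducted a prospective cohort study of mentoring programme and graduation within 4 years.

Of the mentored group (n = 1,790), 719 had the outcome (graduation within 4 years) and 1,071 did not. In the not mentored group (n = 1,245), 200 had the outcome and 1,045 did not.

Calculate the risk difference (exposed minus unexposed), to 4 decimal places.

From the description: a = 719, b = 1071, c = 200, d = 1045.
Risk in exposed = 719/1790 = 0.401676; risk in unexposed = 200/1245 = 0.160643.
Risk difference = 0.401676 − 0.160643 = 0.241033

0.2410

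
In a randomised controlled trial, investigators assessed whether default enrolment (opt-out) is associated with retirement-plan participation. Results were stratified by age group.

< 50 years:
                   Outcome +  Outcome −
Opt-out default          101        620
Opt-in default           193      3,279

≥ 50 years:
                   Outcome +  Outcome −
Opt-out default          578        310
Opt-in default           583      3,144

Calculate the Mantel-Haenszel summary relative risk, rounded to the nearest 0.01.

RR_MH = Σ(aᵢ·n₀ᵢ/nᵢ) / Σ(cᵢ·n₁ᵢ/nᵢ), with n₁ᵢ = aᵢ+bᵢ (exposed), n₀ᵢ = cᵢ+dᵢ (unexposed), nᵢ = n₁ᵢ+n₀ᵢ.
Stratum 1 (< 50 years): n₁ = 721, n₀ = 3472, n = 4193; a·n₀/n = 101·3472/4193 = 83.6327; c·n₁/n = 193·721/4193 = 33.1870
Stratum 2 (≥ 50 years): n₁ = 888, n₀ = 3727, n = 4615; a·n₀/n = 578·3727/4615 = 466.7835; c·n₁/n = 583·888/4615 = 112.1785
RR_MH = (83.6327 + 466.7835) / (33.1870 + 112.1785) = 550.4163 / 145.3655 = 3.78643

3.79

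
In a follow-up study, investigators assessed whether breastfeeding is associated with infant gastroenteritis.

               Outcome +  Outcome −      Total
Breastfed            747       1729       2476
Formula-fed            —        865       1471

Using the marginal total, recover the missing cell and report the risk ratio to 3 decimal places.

The missing cell is in the unexposed row: 1471 − 865 = 606.
So a = 747, b = 1729, c = 606, d = 865.
RR = [a/(a+b)] / [c/(c+d)] = (747/2476) / (606/1471) = 0.30170/0.41196 = 0.73234

0.732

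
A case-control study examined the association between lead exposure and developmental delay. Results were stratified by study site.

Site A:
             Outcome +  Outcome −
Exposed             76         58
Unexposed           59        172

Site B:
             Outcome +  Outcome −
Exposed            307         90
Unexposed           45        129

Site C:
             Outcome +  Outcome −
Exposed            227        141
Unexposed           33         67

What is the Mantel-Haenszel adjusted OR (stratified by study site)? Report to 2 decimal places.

5.21

OR_MH = Σ(aᵢdᵢ/nᵢ) / Σ(bᵢcᵢ/nᵢ), where nᵢ is the stratum total.
Stratum 1 (Site A): n = 365; a·d/n = 76·172/365 = 35.8137; b·c/n = 58·59/365 = 9.3753
Stratum 2 (Site B): n = 571; a·d/n = 307·129/571 = 69.3573; b·c/n = 90·45/571 = 7.0928
Stratum 3 (Site C): n = 468; a·d/n = 227·67/468 = 32.4979; b·c/n = 141·33/468 = 9.9423
OR_MH = (35.8137 + 69.3573 + 32.4979) / (9.3753 + 7.0928 + 9.9423) = 137.6688 / 26.4105 = 5.21266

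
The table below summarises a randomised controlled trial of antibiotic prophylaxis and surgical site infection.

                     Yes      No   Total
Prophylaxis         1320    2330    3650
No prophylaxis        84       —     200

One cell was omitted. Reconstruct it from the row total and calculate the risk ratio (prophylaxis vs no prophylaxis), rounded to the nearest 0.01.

0.86

The missing cell is in the unexposed row: 200 − 84 = 116.
So a = 1320, b = 2330, c = 84, d = 116.
RR = [a/(a+b)] / [c/(c+d)] = (1320/3650) / (84/200) = 0.36164/0.42000 = 0.86106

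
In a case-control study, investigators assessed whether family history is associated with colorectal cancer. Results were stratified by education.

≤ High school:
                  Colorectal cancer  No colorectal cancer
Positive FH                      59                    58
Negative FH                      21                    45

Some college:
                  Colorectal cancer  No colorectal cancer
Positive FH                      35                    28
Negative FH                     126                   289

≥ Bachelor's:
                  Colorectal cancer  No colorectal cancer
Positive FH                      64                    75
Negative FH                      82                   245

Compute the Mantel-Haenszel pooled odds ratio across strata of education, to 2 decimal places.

2.55

OR_MH = Σ(aᵢdᵢ/nᵢ) / Σ(bᵢcᵢ/nᵢ), where nᵢ is the stratum total.
Stratum 1 (≤ High school): n = 183; a·d/n = 59·45/183 = 14.5082; b·c/n = 58·21/183 = 6.6557
Stratum 2 (Some college): n = 478; a·d/n = 35·289/478 = 21.1611; b·c/n = 28·126/478 = 7.3808
Stratum 3 (≥ Bachelor's): n = 466; a·d/n = 64·245/466 = 33.6481; b·c/n = 75·82/466 = 13.1974
OR_MH = (14.5082 + 21.1611 + 33.6481) / (6.6557 + 7.3808 + 13.1974) = 69.3174 / 27.2339 = 2.54526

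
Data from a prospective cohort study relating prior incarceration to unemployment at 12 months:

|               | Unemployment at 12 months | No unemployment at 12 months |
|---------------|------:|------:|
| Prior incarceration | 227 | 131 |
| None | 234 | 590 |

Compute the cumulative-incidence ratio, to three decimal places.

Cells: a = 227, b = 131, c = 234, d = 590.
Risk in exposed = 227/358 = 0.63408; risk in unexposed = 234/824 = 0.28398.
RR = 0.63408 / 0.28398 = 2.23282
The risk among the exposed is 2.23 times that among the unexposed.

2.233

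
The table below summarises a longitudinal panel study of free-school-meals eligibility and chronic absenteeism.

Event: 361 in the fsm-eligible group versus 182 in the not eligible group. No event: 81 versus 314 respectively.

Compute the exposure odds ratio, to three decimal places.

From the description: a = 361, b = 81, c = 182, d = 314.
OR = (a·d)/(b·c) = (361 × 314) / (81 × 182) = 113354 / 14742 = 7.68919
The odds of chronic absenteeism are about 7.69 times as high in the fsm-eligible group.

7.689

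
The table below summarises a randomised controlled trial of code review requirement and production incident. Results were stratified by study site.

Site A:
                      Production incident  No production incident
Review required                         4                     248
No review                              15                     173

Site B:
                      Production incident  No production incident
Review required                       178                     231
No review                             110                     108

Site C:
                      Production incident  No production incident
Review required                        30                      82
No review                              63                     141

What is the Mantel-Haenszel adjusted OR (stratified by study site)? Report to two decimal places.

OR_MH = Σ(aᵢdᵢ/nᵢ) / Σ(bᵢcᵢ/nᵢ), where nᵢ is the stratum total.
Stratum 1 (Site A): n = 440; a·d/n = 4·173/440 = 1.5727; b·c/n = 248·15/440 = 8.4545
Stratum 2 (Site B): n = 627; a·d/n = 178·108/627 = 30.6603; b·c/n = 231·110/627 = 40.5263
Stratum 3 (Site C): n = 316; a·d/n = 30·141/316 = 13.3861; b·c/n = 82·63/316 = 16.3481
OR_MH = (1.5727 + 30.6603 + 13.3861) / (8.4545 + 40.5263 + 16.3481) = 45.6191 / 65.3290 = 0.69830

0.70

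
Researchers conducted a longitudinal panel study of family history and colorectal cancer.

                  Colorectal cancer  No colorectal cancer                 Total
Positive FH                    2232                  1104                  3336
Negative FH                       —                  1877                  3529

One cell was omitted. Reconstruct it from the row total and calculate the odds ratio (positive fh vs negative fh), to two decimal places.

2.30

The missing cell is in the unexposed row: 3529 − 1877 = 1652.
So a = 2232, b = 1104, c = 1652, d = 1877.
OR = (a·d)/(b·c) = (2232 × 1877) / (1104 × 1652) = 4189464 / 1823808 = 2.29710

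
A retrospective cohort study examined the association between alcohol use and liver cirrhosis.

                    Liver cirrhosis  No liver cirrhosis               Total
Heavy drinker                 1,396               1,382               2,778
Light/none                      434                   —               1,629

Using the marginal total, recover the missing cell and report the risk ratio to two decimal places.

The missing cell is in the unexposed row: 1629 − 434 = 1195.
So a = 1396, b = 1382, c = 434, d = 1195.
RR = [a/(a+b)] / [c/(c+d)] = (1396/2778) / (434/1629) = 0.50252/0.26642 = 1.88619

1.89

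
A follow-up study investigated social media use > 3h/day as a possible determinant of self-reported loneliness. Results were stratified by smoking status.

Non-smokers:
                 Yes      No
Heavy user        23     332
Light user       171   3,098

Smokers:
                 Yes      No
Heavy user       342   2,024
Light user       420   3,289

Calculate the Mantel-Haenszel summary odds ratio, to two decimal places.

1.32

OR_MH = Σ(aᵢdᵢ/nᵢ) / Σ(bᵢcᵢ/nᵢ), where nᵢ is the stratum total.
Stratum 1 (Non-smokers): n = 3624; a·d/n = 23·3098/3624 = 19.6617; b·c/n = 332·171/3624 = 15.6656
Stratum 2 (Smokers): n = 6075; a·d/n = 342·3289/6075 = 185.1585; b·c/n = 2024·420/6075 = 139.9309
OR_MH = (19.6617 + 185.1585) / (15.6656 + 139.9309) = 204.8202 / 155.5964 = 1.31636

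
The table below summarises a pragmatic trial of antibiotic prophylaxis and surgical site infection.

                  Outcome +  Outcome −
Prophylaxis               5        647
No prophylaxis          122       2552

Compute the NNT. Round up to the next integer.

Risk in treated group = 5/652 = 0.00767; risk in control = 122/2674 = 0.04562.
Absolute risk reduction = 0.04562 − 0.00767 = 0.03796
NNT = 1 / ARR = 1 / 0.03796 = 26.346 → round up → 27

27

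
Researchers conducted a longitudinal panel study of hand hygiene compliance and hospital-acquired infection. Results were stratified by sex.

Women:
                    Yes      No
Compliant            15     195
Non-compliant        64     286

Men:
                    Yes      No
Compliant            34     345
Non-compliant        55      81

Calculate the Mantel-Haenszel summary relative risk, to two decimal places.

0.28

RR_MH = Σ(aᵢ·n₀ᵢ/nᵢ) / Σ(cᵢ·n₁ᵢ/nᵢ), with n₁ᵢ = aᵢ+bᵢ (exposed), n₀ᵢ = cᵢ+dᵢ (unexposed), nᵢ = n₁ᵢ+n₀ᵢ.
Stratum 1 (Women): n₁ = 210, n₀ = 350, n = 560; a·n₀/n = 15·350/560 = 9.3750; c·n₁/n = 64·210/560 = 24.0000
Stratum 2 (Men): n₁ = 379, n₀ = 136, n = 515; a·n₀/n = 34·136/515 = 8.9786; c·n₁/n = 55·379/515 = 40.4757
RR_MH = (9.3750 + 8.9786) / (24.0000 + 40.4757) = 18.3536 / 64.4757 = 0.28466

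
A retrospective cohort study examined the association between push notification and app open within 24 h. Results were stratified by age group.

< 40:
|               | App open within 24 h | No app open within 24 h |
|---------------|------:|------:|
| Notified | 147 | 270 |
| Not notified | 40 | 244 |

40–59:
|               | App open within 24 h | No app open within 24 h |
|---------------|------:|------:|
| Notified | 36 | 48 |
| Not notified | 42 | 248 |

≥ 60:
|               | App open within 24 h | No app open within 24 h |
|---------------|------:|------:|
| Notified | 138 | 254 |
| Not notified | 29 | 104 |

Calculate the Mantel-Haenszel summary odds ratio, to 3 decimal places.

OR_MH = Σ(aᵢdᵢ/nᵢ) / Σ(bᵢcᵢ/nᵢ), where nᵢ is the stratum total.
Stratum 1 (< 40): n = 701; a·d/n = 147·244/701 = 51.1669; b·c/n = 270·40/701 = 15.4066
Stratum 2 (40–59): n = 374; a·d/n = 36·248/374 = 23.8717; b·c/n = 48·42/374 = 5.3904
Stratum 3 (≥ 60): n = 525; a·d/n = 138·104/525 = 27.3371; b·c/n = 254·29/525 = 14.0305
OR_MH = (51.1669 + 23.8717 + 27.3371) / (15.4066 + 5.3904 + 14.0305) = 102.3757 / 34.8274 = 2.93952

2.940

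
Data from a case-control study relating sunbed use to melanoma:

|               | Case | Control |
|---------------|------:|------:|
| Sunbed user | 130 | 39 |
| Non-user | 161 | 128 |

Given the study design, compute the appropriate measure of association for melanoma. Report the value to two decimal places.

2.65

Cells: a = 130, b = 39, c = 161, d = 128.
This is a case-control study: participants were sampled on outcome status, so risks in the source population cannot be estimated directly — relative risk is not valid here. The odds ratio is the appropriate measure.
OR = (a·d)/(b·c) = (130 × 128) / (39 × 161) = 16640 / 6279 = 2.65010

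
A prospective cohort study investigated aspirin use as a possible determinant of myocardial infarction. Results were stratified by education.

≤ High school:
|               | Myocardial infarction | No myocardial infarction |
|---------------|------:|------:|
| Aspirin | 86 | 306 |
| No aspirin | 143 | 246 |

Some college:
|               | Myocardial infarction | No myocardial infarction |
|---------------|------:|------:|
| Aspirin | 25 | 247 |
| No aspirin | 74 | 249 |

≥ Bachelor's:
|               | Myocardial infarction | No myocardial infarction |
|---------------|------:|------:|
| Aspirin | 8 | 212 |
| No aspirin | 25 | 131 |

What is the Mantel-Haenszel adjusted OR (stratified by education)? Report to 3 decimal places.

0.400

OR_MH = Σ(aᵢdᵢ/nᵢ) / Σ(bᵢcᵢ/nᵢ), where nᵢ is the stratum total.
Stratum 1 (≤ High school): n = 781; a·d/n = 86·246/781 = 27.0883; b·c/n = 306·143/781 = 56.0282
Stratum 2 (Some college): n = 595; a·d/n = 25·249/595 = 10.4622; b·c/n = 247·74/595 = 30.7193
Stratum 3 (≥ Bachelor's): n = 376; a·d/n = 8·131/376 = 2.7872; b·c/n = 212·25/376 = 14.0957
OR_MH = (27.0883 + 10.4622 + 2.7872) / (56.0282 + 30.7193 + 14.0957) = 40.3378 / 100.8432 = 0.40000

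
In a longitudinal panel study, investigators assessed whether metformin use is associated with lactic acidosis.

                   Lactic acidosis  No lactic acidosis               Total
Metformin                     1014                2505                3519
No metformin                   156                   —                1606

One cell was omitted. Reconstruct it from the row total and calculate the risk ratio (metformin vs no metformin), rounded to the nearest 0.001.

The missing cell is in the unexposed row: 1606 − 156 = 1450.
So a = 1014, b = 2505, c = 156, d = 1450.
RR = [a/(a+b)] / [c/(c+d)] = (1014/3519) / (156/1606) = 0.28815/0.09714 = 2.96647

2.966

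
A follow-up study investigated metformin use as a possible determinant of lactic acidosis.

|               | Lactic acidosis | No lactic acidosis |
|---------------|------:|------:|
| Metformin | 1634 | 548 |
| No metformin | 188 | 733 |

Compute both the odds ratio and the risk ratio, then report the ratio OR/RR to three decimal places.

3.169

Cells: a = 1634, b = 548, c = 188, d = 733.
OR = (1634·733)/(548·188) = 1197722/103024 = 11.62566
Risk in exposed = 1634/2182 = 0.74885; risk in unexposed = 188/921 = 0.20413; RR = 3.66859
OR/RR = 11.62566 / 3.66859 = 3.16897
The outcome is not rare, so the OR lies further from 1 than the RR.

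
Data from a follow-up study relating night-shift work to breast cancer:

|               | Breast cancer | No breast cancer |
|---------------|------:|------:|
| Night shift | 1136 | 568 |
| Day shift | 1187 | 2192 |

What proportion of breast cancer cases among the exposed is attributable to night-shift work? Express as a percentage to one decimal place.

47.3

Cells: a = 1136, b = 568, c = 1187, d = 2192.
Risk in exposed = 1136/1704 = 0.66667; risk in unexposed = 1187/3379 = 0.35129.
RR = 0.66667/0.35129 = 1.89778
AR% = (RR − 1)/RR × 100 = (1.89778 − 1)/1.89778 × 100 = 47.3069%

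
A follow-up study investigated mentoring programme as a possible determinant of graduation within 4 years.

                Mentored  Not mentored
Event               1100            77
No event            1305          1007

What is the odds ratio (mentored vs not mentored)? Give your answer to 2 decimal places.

Reading the table with exposure as columns: a = 1100 (Mentored, case), b = 1305 (Mentored, non-case), c = 77 (Not mentored, case), d = 1007.
OR = (a·d)/(b·c) = (1100 × 1007) / (1305 × 77) = 1107700 / 100485 = 11.02354
The odds of graduation within 4 years are about 11.02 times as high in the mentored group.

11.02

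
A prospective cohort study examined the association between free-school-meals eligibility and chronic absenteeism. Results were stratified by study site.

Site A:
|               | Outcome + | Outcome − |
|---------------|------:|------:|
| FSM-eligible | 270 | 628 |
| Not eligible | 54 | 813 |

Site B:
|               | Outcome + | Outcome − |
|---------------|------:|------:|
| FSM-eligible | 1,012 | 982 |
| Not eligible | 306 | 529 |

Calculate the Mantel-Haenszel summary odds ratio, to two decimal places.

2.50

OR_MH = Σ(aᵢdᵢ/nᵢ) / Σ(bᵢcᵢ/nᵢ), where nᵢ is the stratum total.
Stratum 1 (Site A): n = 1765; a·d/n = 270·813/1765 = 124.3683; b·c/n = 628·54/1765 = 19.2136
Stratum 2 (Site B): n = 2829; a·d/n = 1012·529/2829 = 189.2358; b·c/n = 982·306/2829 = 106.2185
OR_MH = (124.3683 + 189.2358) / (19.2136 + 106.2185) = 313.6040 / 125.4320 = 2.50019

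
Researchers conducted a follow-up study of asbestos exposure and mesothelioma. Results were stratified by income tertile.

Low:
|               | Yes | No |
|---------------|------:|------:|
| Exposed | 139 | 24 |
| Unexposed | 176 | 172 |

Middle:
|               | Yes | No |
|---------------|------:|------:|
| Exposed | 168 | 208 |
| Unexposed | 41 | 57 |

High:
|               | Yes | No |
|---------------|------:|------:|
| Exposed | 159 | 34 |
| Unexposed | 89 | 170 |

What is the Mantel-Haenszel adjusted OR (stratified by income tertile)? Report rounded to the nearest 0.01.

OR_MH = Σ(aᵢdᵢ/nᵢ) / Σ(bᵢcᵢ/nᵢ), where nᵢ is the stratum total.
Stratum 1 (Low): n = 511; a·d/n = 139·172/511 = 46.7867; b·c/n = 24·176/511 = 8.2661
Stratum 2 (Middle): n = 474; a·d/n = 168·57/474 = 20.2025; b·c/n = 208·41/474 = 17.9916
Stratum 3 (High): n = 452; a·d/n = 159·170/452 = 59.8009; b·c/n = 34·89/452 = 6.6947
OR_MH = (46.7867 + 20.2025 + 59.8009) / (8.2661 + 17.9916 + 6.6947) = 126.7901 / 32.9524 = 3.84767

3.85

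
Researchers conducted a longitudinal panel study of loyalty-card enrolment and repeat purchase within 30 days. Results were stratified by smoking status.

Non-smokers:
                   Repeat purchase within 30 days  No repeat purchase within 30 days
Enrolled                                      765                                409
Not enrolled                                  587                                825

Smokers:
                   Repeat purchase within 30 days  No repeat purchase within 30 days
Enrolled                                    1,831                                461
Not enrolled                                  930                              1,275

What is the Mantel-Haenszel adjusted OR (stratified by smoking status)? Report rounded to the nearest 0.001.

4.056

OR_MH = Σ(aᵢdᵢ/nᵢ) / Σ(bᵢcᵢ/nᵢ), where nᵢ is the stratum total.
Stratum 1 (Non-smokers): n = 2586; a·d/n = 765·825/2586 = 244.0545; b·c/n = 409·587/2586 = 92.8395
Stratum 2 (Smokers): n = 4497; a·d/n = 1831·1275/4497 = 519.1294; b·c/n = 461·930/4497 = 95.3369
OR_MH = (244.0545 + 519.1294) / (92.8395 + 95.3369) = 763.1839 / 188.1764 = 4.05568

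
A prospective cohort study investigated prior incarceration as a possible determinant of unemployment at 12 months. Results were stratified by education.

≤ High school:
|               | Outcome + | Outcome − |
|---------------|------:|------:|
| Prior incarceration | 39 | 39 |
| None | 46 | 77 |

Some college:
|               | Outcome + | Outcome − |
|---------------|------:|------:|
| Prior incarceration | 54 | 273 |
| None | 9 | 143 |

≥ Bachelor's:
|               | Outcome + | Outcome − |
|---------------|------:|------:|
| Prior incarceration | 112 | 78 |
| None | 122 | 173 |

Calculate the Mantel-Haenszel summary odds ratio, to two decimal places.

2.11

OR_MH = Σ(aᵢdᵢ/nᵢ) / Σ(bᵢcᵢ/nᵢ), where nᵢ is the stratum total.
Stratum 1 (≤ High school): n = 201; a·d/n = 39·77/201 = 14.9403; b·c/n = 39·46/201 = 8.9254
Stratum 2 (Some college): n = 479; a·d/n = 54·143/479 = 16.1211; b·c/n = 273·9/479 = 5.1294
Stratum 3 (≥ Bachelor's): n = 485; a·d/n = 112·173/485 = 39.9505; b·c/n = 78·122/485 = 19.6206
OR_MH = (14.9403 + 16.1211 + 39.9505) / (8.9254 + 5.1294 + 19.6206) = 71.0119 / 33.6754 = 2.10872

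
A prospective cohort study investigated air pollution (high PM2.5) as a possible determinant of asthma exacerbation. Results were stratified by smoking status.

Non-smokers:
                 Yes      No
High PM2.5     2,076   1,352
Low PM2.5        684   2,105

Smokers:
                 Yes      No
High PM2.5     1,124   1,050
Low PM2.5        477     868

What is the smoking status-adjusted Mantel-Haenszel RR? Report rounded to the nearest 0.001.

2.026

RR_MH = Σ(aᵢ·n₀ᵢ/nᵢ) / Σ(cᵢ·n₁ᵢ/nᵢ), with n₁ᵢ = aᵢ+bᵢ (exposed), n₀ᵢ = cᵢ+dᵢ (unexposed), nᵢ = n₁ᵢ+n₀ᵢ.
Stratum 1 (Non-smokers): n₁ = 3428, n₀ = 2789, n = 6217; a·n₀/n = 2076·2789/6217 = 931.3116; c·n₁/n = 684·3428/6217 = 377.1517
Stratum 2 (Smokers): n₁ = 2174, n₀ = 1345, n = 3519; a·n₀/n = 1124·1345/3519 = 429.6050; c·n₁/n = 477·2174/3519 = 294.6854
RR_MH = (931.3116 + 429.6050) / (377.1517 + 294.6854) = 1360.9166 / 671.8371 = 2.02566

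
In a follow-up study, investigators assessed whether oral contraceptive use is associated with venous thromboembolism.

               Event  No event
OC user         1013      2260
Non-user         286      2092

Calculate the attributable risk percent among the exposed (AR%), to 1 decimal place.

Cells: a = 1013, b = 2260, c = 286, d = 2092.
Risk in exposed = 1013/3273 = 0.30950; risk in unexposed = 286/2378 = 0.12027.
RR = 0.30950/0.12027 = 2.57341
AR% = (RR − 1)/RR × 100 = (2.57341 − 1)/2.57341 × 100 = 61.1411%

61.1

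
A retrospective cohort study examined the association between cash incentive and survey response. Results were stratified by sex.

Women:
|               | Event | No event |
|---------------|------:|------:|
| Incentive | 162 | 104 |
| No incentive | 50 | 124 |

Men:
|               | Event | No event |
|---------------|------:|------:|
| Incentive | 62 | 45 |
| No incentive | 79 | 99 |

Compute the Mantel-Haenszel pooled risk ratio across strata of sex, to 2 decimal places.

RR_MH = Σ(aᵢ·n₀ᵢ/nᵢ) / Σ(cᵢ·n₁ᵢ/nᵢ), with n₁ᵢ = aᵢ+bᵢ (exposed), n₀ᵢ = cᵢ+dᵢ (unexposed), nᵢ = n₁ᵢ+n₀ᵢ.
Stratum 1 (Women): n₁ = 266, n₀ = 174, n = 440; a·n₀/n = 162·174/440 = 64.0636; c·n₁/n = 50·266/440 = 30.2273
Stratum 2 (Men): n₁ = 107, n₀ = 178, n = 285; a·n₀/n = 62·178/285 = 38.7228; c·n₁/n = 79·107/285 = 29.6596
RR_MH = (64.0636 + 38.7228) / (30.2273 + 29.6596) = 102.7864 / 59.8869 = 1.71634

1.72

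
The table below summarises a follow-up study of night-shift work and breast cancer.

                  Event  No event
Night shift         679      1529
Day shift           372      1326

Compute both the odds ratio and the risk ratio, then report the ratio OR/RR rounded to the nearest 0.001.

1.128

Cells: a = 679, b = 1529, c = 372, d = 1326.
OR = (679·1326)/(1529·372) = 900354/568788 = 1.58293
Risk in exposed = 679/2208 = 0.30752; risk in unexposed = 372/1698 = 0.21908; RR = 1.40367
OR/RR = 1.58293 / 1.40367 = 1.12771
The outcome is not rare, so the OR lies further from 1 than the RR.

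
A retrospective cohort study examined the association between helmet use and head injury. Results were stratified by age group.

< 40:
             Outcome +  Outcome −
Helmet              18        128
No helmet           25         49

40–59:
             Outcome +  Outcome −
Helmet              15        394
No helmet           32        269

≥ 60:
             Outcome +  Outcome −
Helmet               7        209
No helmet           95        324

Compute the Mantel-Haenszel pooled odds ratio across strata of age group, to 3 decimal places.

0.209

OR_MH = Σ(aᵢdᵢ/nᵢ) / Σ(bᵢcᵢ/nᵢ), where nᵢ is the stratum total.
Stratum 1 (< 40): n = 220; a·d/n = 18·49/220 = 4.0091; b·c/n = 128·25/220 = 14.5455
Stratum 2 (40–59): n = 710; a·d/n = 15·269/710 = 5.6831; b·c/n = 394·32/710 = 17.7577
Stratum 3 (≥ 60): n = 635; a·d/n = 7·324/635 = 3.5717; b·c/n = 209·95/635 = 31.2677
OR_MH = (4.0091 + 5.6831 + 3.5717) / (14.5455 + 17.7577 + 31.2677) = 13.2638 / 63.5709 = 0.20865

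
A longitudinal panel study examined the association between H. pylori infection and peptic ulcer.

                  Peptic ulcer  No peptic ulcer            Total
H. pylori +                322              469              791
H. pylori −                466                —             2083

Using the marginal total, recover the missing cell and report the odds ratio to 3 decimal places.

The missing cell is in the unexposed row: 2083 − 466 = 1617.
So a = 322, b = 469, c = 466, d = 1617.
OR = (a·d)/(b·c) = (322 × 1617) / (469 × 466) = 520674 / 218554 = 2.38236

2.382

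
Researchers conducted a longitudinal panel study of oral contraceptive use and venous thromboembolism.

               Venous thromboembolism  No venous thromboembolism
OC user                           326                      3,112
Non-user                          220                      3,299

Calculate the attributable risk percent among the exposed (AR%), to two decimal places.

Cells: a = 326, b = 3112, c = 220, d = 3299.
Risk in exposed = 326/3438 = 0.09482; risk in unexposed = 220/3519 = 0.06252.
RR = 0.09482/0.06252 = 1.51673
AR% = (RR − 1)/RR × 100 = (1.51673 − 1)/1.51673 × 100 = 34.0687%

34.07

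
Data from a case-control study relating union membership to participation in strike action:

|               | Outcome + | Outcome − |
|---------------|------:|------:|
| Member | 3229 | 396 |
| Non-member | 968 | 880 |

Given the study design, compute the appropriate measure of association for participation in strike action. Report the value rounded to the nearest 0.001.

Cells: a = 3229, b = 396, c = 968, d = 880.
This is a case-control study: participants were sampled on outcome status, so risks in the source population cannot be estimated directly — relative risk is not valid here. The odds ratio is the appropriate measure.
OR = (a·d)/(b·c) = (3229 × 880) / (396 × 968) = 2841520 / 383328 = 7.41276

7.413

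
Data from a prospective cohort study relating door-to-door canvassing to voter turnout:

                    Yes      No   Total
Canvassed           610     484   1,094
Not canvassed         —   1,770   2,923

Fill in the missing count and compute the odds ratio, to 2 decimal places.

The missing cell is in the unexposed row: 2923 − 1770 = 1153.
So a = 610, b = 484, c = 1153, d = 1770.
OR = (a·d)/(b·c) = (610 × 1770) / (484 × 1153) = 1079700 / 558052 = 1.93477

1.93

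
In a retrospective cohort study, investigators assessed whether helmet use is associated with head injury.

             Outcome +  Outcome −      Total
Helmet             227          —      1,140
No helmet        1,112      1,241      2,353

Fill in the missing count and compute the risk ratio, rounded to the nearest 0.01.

0.42

The missing cell is in the exposed row: 1140 − 227 = 913.
So a = 227, b = 913, c = 1112, d = 1241.
RR = [a/(a+b)] / [c/(c+d)] = (227/1140) / (1112/2353) = 0.19912/0.47259 = 0.42135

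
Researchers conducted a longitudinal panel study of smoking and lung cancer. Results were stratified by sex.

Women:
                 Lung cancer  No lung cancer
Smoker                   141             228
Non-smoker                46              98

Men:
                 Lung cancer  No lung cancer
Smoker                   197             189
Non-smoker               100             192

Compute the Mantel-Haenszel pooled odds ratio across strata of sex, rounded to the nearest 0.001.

OR_MH = Σ(aᵢdᵢ/nᵢ) / Σ(bᵢcᵢ/nᵢ), where nᵢ is the stratum total.
Stratum 1 (Women): n = 513; a·d/n = 141·98/513 = 26.9357; b·c/n = 228·46/513 = 20.4444
Stratum 2 (Men): n = 678; a·d/n = 197·192/678 = 55.7876; b·c/n = 189·100/678 = 27.8761
OR_MH = (26.9357 + 55.7876) / (20.4444 + 27.8761) = 82.7233 / 48.3206 = 1.71197

1.712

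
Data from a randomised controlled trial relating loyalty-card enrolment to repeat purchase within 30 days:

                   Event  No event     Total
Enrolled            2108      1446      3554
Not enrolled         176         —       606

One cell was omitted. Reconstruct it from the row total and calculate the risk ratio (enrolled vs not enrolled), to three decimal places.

2.042

The missing cell is in the unexposed row: 606 − 176 = 430.
So a = 2108, b = 1446, c = 176, d = 430.
RR = [a/(a+b)] / [c/(c+d)] = (2108/3554) / (176/606) = 0.59313/0.29043 = 2.04227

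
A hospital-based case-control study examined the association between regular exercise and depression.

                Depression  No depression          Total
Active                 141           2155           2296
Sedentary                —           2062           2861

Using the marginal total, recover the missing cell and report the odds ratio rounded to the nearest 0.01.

The missing cell is in the unexposed row: 2861 − 2062 = 799.
So a = 141, b = 2155, c = 799, d = 2062.
OR = (a·d)/(b·c) = (141 × 2062) / (2155 × 799) = 290742 / 1721845 = 0.16885

0.17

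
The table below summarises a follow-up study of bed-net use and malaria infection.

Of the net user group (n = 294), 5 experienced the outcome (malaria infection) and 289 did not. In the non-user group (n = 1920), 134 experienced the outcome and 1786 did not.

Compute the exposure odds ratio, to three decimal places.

0.231

From the description: a = 5, b = 289, c = 134, d = 1786.
OR = (a·d)/(b·c) = (5 × 1786) / (289 × 134) = 8930 / 38726 = 0.23059
Exposure is associated with lower odds of malaria infection (OR = 0.23 < 1).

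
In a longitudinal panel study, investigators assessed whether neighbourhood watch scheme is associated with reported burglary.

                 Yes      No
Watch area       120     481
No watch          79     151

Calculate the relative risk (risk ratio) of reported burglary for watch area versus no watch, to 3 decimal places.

0.581

Cells: a = 120, b = 481, c = 79, d = 151.
Risk in exposed = 120/601 = 0.19967; risk in unexposed = 79/230 = 0.34348.
RR = 0.19967 / 0.34348 = 0.58131
The risk is 42% lower among the exposed than among the unexposed.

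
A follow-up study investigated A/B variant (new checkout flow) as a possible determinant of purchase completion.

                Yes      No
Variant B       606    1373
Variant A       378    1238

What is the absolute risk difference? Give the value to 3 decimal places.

0.072

Cells: a = 606, b = 1373, c = 378, d = 1238.
Risk in exposed = 606/1979 = 0.306215; risk in unexposed = 378/1616 = 0.233911.
Risk difference = 0.306215 − 0.233911 = 0.072304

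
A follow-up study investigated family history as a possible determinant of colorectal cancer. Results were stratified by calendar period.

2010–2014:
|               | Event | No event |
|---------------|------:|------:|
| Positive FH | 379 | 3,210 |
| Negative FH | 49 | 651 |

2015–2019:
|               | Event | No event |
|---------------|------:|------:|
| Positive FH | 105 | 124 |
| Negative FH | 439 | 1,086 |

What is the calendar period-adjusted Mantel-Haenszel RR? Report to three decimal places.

RR_MH = Σ(aᵢ·n₀ᵢ/nᵢ) / Σ(cᵢ·n₁ᵢ/nᵢ), with n₁ᵢ = aᵢ+bᵢ (exposed), n₀ᵢ = cᵢ+dᵢ (unexposed), nᵢ = n₁ᵢ+n₀ᵢ.
Stratum 1 (2010–2014): n₁ = 3589, n₀ = 700, n = 4289; a·n₀/n = 379·700/4289 = 61.8559; c·n₁/n = 49·3589/4289 = 41.0028
Stratum 2 (2015–2019): n₁ = 229, n₀ = 1525, n = 1754; a·n₀/n = 105·1525/1754 = 91.2913; c·n₁/n = 439·229/1754 = 57.3153
RR_MH = (61.8559 + 91.2913) / (41.0028 + 57.3153) = 153.1472 / 98.3181 = 1.55767

1.558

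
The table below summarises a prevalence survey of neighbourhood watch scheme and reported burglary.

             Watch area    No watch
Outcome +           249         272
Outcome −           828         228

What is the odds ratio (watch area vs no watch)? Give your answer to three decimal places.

Reading the table with exposure as columns: a = 249 (Watch area, case), b = 828 (Watch area, non-case), c = 272 (No watch, case), d = 228.
OR = (a·d)/(b·c) = (249 × 228) / (828 × 272) = 56772 / 225216 = 0.25208
Exposure is associated with lower odds of reported burglary (OR = 0.25 < 1).

0.252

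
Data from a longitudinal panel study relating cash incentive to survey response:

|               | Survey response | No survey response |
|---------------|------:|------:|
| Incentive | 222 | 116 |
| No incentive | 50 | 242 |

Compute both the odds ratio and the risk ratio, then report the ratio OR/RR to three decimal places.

2.415

Cells: a = 222, b = 116, c = 50, d = 242.
OR = (222·242)/(116·50) = 53724/5800 = 9.26276
Risk in exposed = 222/338 = 0.65680; risk in unexposed = 50/292 = 0.17123; RR = 3.83574
OR/RR = 9.26276 / 3.83574 = 2.41486
The outcome is not rare, so the OR lies further from 1 than the RR.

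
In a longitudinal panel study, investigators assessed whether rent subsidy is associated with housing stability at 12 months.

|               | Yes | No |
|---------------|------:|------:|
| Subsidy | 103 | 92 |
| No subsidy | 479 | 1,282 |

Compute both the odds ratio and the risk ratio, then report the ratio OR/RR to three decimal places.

1.543

Cells: a = 103, b = 92, c = 479, d = 1282.
OR = (103·1282)/(92·479) = 132046/44068 = 2.99641
Risk in exposed = 103/195 = 0.52821; risk in unexposed = 479/1761 = 0.27200; RR = 1.94190
OR/RR = 2.99641 / 1.94190 = 1.54303
The outcome is not rare, so the OR lies further from 1 than the RR.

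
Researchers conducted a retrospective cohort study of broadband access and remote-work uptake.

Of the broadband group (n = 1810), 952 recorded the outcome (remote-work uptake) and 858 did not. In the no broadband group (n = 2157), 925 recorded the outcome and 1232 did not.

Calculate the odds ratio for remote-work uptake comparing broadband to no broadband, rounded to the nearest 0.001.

From the description: a = 952, b = 858, c = 925, d = 1232.
OR = (a·d)/(b·c) = (952 × 1232) / (858 × 925) = 1172864 / 793650 = 1.47781
The odds of remote-work uptake are about 1.48 times as high in the broadband group.

1.478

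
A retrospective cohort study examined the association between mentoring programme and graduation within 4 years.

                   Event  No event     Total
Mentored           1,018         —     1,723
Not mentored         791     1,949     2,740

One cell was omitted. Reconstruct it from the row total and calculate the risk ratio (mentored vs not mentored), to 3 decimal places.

The missing cell is in the exposed row: 1723 − 1018 = 705.
So a = 1018, b = 705, c = 791, d = 1949.
RR = [a/(a+b)] / [c/(c+d)] = (1018/1723) / (791/2740) = 0.59083/0.28869 = 2.04662

2.047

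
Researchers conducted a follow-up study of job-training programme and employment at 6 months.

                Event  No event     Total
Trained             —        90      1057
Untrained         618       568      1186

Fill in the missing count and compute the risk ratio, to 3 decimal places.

The missing cell is in the exposed row: 1057 − 90 = 967.
So a = 967, b = 90, c = 618, d = 568.
RR = [a/(a+b)] / [c/(c+d)] = (967/1057) / (618/1186) = 0.91485/0.52108 = 1.75569

1.756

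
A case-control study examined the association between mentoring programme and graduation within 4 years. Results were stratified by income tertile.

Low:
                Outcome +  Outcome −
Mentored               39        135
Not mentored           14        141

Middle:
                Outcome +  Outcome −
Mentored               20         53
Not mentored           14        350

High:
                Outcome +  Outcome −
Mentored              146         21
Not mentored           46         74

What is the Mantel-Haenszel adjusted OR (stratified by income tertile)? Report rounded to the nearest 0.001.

OR_MH = Σ(aᵢdᵢ/nᵢ) / Σ(bᵢcᵢ/nᵢ), where nᵢ is the stratum total.
Stratum 1 (Low): n = 329; a·d/n = 39·141/329 = 16.7143; b·c/n = 135·14/329 = 5.7447
Stratum 2 (Middle): n = 437; a·d/n = 20·350/437 = 16.0183; b·c/n = 53·14/437 = 1.6979
Stratum 3 (High): n = 287; a·d/n = 146·74/287 = 37.6446; b·c/n = 21·46/287 = 3.3659
OR_MH = (16.7143 + 16.0183 + 37.6446) / (5.7447 + 1.6979 + 3.3659) = 70.3772 / 10.8085 = 6.51130

6.511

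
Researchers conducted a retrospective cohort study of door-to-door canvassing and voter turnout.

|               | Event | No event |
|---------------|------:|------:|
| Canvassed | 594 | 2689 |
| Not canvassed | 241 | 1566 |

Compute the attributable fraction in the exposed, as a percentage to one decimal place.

Cells: a = 594, b = 2689, c = 241, d = 1566.
Risk in exposed = 594/3283 = 0.18093; risk in unexposed = 241/1807 = 0.13337.
RR = 0.18093/0.13337 = 1.35662
AR% = (RR − 1)/RR × 100 = (1.35662 − 1)/1.35662 × 100 = 26.2871%

26.3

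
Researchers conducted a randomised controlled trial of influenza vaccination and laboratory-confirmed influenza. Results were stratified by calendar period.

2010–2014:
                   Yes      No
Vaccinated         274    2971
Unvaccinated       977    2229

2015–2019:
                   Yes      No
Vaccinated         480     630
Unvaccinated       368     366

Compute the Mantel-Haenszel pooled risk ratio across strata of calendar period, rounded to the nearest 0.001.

0.459

RR_MH = Σ(aᵢ·n₀ᵢ/nᵢ) / Σ(cᵢ·n₁ᵢ/nᵢ), with n₁ᵢ = aᵢ+bᵢ (exposed), n₀ᵢ = cᵢ+dᵢ (unexposed), nᵢ = n₁ᵢ+n₀ᵢ.
Stratum 1 (2010–2014): n₁ = 3245, n₀ = 3206, n = 6451; a·n₀/n = 274·3206/6451 = 136.1718; c·n₁/n = 977·3245/6451 = 491.4533
Stratum 2 (2015–2019): n₁ = 1110, n₀ = 734, n = 1844; a·n₀/n = 480·734/1844 = 191.0629; c·n₁/n = 368·1110/1844 = 221.5184
RR_MH = (136.1718 + 191.0629) / (491.4533 + 221.5184) = 327.2347 / 712.9717 = 0.45897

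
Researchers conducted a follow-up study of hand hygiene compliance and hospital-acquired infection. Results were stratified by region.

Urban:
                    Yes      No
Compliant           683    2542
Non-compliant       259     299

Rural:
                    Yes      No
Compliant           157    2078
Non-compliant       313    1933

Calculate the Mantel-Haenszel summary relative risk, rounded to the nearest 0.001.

0.476

RR_MH = Σ(aᵢ·n₀ᵢ/nᵢ) / Σ(cᵢ·n₁ᵢ/nᵢ), with n₁ᵢ = aᵢ+bᵢ (exposed), n₀ᵢ = cᵢ+dᵢ (unexposed), nᵢ = n₁ᵢ+n₀ᵢ.
Stratum 1 (Urban): n₁ = 3225, n₀ = 558, n = 3783; a·n₀/n = 683·558/3783 = 100.7439; c·n₁/n = 259·3225/3783 = 220.7970
Stratum 2 (Rural): n₁ = 2235, n₀ = 2246, n = 4481; a·n₀/n = 157·2246/4481 = 78.6927; c·n₁/n = 313·2235/4481 = 156.1158
RR_MH = (100.7439 + 78.6927) / (220.7970 + 156.1158) = 179.4366 / 376.9128 = 0.47607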